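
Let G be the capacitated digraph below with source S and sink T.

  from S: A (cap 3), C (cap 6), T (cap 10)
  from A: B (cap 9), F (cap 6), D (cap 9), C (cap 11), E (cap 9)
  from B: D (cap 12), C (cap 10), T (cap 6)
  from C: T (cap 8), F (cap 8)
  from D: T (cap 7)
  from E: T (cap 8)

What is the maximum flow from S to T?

Augment S→T: bottleneck 10, flow now 10.
Augment S→C→T: bottleneck 6, flow now 16.
Augment S→A→B→T: bottleneck 3, flow now 19.
No augmenting path remains; maximum flow = 19.
In the residual graph, reachable from S: {S}.
Min-cut edges: S→A (3), S→C (6), S→T (10); capacity 3 + 6 + 10 = 19.
This cut is saturated, so no flow can exceed 19.

19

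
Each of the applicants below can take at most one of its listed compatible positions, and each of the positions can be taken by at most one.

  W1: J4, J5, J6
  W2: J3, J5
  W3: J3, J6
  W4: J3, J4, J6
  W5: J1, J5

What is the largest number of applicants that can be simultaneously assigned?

Unit-capacity flow: source→left, listed edges, right→sink; max matching = max flow.
Augmenting path W1→J4 (+1); matched 1.
Augmenting path W2→J3 (+1); matched 2.
Augmenting path W3→J6 (+1); matched 3.
Augmenting path W5→J1 (+1); matched 4.
Augmenting path W4→J3→W2→J5 (+1); matched 5.
No augmenting path remains; maximum matching = 5.
König certificate: {W1, W2, W3, W4, W5} is a vertex cover of size 5 (every listed pair touches it), so no matching can be larger.

5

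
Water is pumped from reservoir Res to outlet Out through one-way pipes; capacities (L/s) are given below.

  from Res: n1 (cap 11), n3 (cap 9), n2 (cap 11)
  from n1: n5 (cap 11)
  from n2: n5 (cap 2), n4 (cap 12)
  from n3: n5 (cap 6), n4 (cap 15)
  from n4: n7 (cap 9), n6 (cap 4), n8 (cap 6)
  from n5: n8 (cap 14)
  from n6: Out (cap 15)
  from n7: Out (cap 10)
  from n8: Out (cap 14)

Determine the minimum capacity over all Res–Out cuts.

Augment Res→n1→n5→n8→Out: bottleneck 11, flow now 11.
Augment Res→n2→n4→n6→Out: bottleneck 4, flow now 15.
Augment Res→n2→n4→n7→Out: bottleneck 7, flow now 22.
Augment Res→n3→n4→n7→Out: bottleneck 2, flow now 24.
Augment Res→n3→n4→n8→Out: bottleneck 3, flow now 27.
No augmenting path remains; maximum flow = 27.
By max-flow min-cut, the minimum cut capacity equals the max flow.
In the residual graph, reachable from Res: {Res, n1, n2, n3, n4, n5, n8}.
Min-cut edges: n4→n6 (4), n4→n7 (9), n8→Out (14); capacity 4 + 9 + 14 = 27.

27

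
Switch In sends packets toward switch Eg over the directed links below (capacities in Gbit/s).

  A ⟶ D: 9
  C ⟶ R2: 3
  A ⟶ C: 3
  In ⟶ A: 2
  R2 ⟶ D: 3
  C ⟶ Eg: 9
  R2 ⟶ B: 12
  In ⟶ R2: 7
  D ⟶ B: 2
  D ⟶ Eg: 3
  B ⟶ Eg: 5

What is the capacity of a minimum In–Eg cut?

Augment In→A→D→Eg: bottleneck 2, flow now 2.
Augment In→R2→D→Eg: bottleneck 1, flow now 3.
Augment In→R2→B→Eg: bottleneck 5, flow now 8.
Augment In→R2→D→A→C→Eg: bottleneck 1, flow now 9. (uses reverse residual edge)
No augmenting path remains; maximum flow = 9.
By max-flow min-cut, the minimum cut capacity equals the max flow.
In the residual graph, reachable from In: {In}.
Min-cut edges: In→A (2), In→R2 (7); capacity 2 + 7 = 9.

9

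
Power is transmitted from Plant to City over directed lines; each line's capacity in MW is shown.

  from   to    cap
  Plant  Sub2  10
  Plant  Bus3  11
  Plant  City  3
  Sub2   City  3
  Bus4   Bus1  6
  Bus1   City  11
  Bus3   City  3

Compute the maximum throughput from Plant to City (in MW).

Augment Plant→City: bottleneck 3, flow now 3.
Augment Plant→Sub2→City: bottleneck 3, flow now 6.
Augment Plant→Bus3→City: bottleneck 3, flow now 9.
No augmenting path remains; maximum flow = 9.
In the residual graph, reachable from Plant: {Plant, Sub2, Bus3}.
Min-cut edges: Plant→City (3), Sub2→City (3), Bus3→City (3); capacity 3 + 3 + 3 = 9.
This cut is saturated, so no flow can exceed 9.

9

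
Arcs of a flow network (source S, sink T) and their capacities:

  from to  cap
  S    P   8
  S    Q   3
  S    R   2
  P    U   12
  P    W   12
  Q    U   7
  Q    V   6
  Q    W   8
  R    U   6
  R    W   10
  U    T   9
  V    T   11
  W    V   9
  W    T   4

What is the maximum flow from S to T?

13

Augment S→P→U→T: bottleneck 8, flow now 8.
Augment S→Q→U→T: bottleneck 1, flow now 9.
Augment S→Q→V→T: bottleneck 2, flow now 11.
Augment S→R→W→T: bottleneck 2, flow now 13.
No augmenting path remains; maximum flow = 13.
In the residual graph, reachable from S: {S}.
Min-cut edges: S→P (8), S→Q (3), S→R (2); capacity 8 + 3 + 2 = 13.
This cut is saturated, so no flow can exceed 13.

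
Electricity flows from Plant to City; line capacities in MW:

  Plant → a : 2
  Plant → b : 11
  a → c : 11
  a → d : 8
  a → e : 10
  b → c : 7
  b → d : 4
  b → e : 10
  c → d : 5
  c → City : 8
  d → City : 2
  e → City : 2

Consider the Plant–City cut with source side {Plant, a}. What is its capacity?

Edges leaving {Plant, a}: Plant→b (11), a→c (11), a→d (8), a→e (10).
Cut capacity = 11 + 11 + 8 + 10 = 40.

40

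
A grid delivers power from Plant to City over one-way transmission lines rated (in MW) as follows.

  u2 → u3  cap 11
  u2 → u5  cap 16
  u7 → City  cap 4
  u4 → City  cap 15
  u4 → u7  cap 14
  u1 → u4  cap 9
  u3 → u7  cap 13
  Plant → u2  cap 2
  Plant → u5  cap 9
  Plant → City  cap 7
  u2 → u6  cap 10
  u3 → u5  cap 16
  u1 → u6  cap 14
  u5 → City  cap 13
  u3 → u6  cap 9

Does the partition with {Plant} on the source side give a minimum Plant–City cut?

Given cut capacity: 2 + 9 + 7 = 18.
Augment Plant→City: bottleneck 7, flow now 7.
Augment Plant→u5→City: bottleneck 9, flow now 16.
Augment Plant→u2→u5→City: bottleneck 2, flow now 18.
No augmenting path remains; maximum flow = 18.
Cut capacity 18 equals the max flow, so it is a minimum cut.

Yes — it is a minimum cut (capacity 18).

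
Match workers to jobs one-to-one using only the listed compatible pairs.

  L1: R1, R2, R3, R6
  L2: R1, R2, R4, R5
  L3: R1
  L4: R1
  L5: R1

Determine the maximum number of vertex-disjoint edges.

3

Unit-capacity flow: source→left, listed edges, right→sink; max matching = max flow.
Augmenting path L1→R1 (+1); matched 1.
Augmenting path L2→R2 (+1); matched 2.
Augmenting path L3→R1→L1→R3 (+1); matched 3.
No augmenting path remains; maximum matching = 3.
König certificate: {L1, L2, R1} is a vertex cover of size 3 (every listed pair touches it), so no matching can be larger.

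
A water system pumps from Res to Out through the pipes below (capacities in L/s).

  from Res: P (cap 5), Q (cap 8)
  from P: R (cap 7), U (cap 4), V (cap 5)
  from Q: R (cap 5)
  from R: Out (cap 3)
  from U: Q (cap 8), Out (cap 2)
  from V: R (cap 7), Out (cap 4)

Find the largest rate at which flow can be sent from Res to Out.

Augment Res→P→R→Out: bottleneck 3, flow now 3.
Augment Res→P→U→Out: bottleneck 2, flow now 5.
Augment Res→Q→R→P→V→Out: bottleneck 3, flow now 8. (uses reverse residual edge)
No augmenting path remains; maximum flow = 8.
In the residual graph, reachable from Res: {Res, Q, R}.
Min-cut edges: Res→P (5), R→Out (3); capacity 5 + 3 = 8.
This cut is saturated, so no flow can exceed 8.

8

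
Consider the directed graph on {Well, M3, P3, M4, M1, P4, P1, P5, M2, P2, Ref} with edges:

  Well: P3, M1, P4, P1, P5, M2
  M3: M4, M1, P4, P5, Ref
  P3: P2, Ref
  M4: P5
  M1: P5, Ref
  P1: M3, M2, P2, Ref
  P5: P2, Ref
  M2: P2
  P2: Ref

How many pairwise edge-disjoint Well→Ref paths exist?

Assign every edge capacity 1; by Menger, the answer equals the max flow.
Path Well→P3→Ref (+1); total 1.
Path Well→M1→Ref (+1); total 2.
Path Well→P1→Ref (+1); total 3.
Path Well→P5→Ref (+1); total 4.
Path Well→M2→P2→Ref (+1); total 5.
No residual Well→Ref path; max flow = 5.
Certifying cut of size 5: {Well→M1, Well→M2, Well→P1, Well→P3, Well→P5}.

5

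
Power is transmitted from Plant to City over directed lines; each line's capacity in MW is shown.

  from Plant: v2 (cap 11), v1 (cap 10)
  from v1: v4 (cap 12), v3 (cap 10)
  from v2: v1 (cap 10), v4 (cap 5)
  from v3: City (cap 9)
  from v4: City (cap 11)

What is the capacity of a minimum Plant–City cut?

Augment Plant→v1→v3→City: bottleneck 9, flow now 9.
Augment Plant→v1→v4→City: bottleneck 1, flow now 10.
Augment Plant→v2→v4→City: bottleneck 5, flow now 15.
Augment Plant→v2→v1→v4→City: bottleneck 5, flow now 20.
No augmenting path remains; maximum flow = 20.
By max-flow min-cut, the minimum cut capacity equals the max flow.
In the residual graph, reachable from Plant: {Plant, v1, v2, v3, v4}.
Min-cut edges: v3→City (9), v4→City (11); capacity 9 + 11 = 20.

20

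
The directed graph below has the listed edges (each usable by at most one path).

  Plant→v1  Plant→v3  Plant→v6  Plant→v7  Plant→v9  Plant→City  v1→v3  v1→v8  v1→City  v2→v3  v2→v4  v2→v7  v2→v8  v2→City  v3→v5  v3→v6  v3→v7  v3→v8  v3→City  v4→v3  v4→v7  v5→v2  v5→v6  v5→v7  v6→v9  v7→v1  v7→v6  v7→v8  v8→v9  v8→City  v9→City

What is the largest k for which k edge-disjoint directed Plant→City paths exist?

5

Assign every edge capacity 1; by Menger, the answer equals the max flow.
Path Plant→City (+1); total 1.
Path Plant→v1→City (+1); total 2.
Path Plant→v3→City (+1); total 3.
Path Plant→v9→City (+1); total 4.
Path Plant→v7→v8→City (+1); total 5.
No residual Plant→City path; max flow = 5.
Certifying cut of size 5: {Plant→City, Plant→v1, Plant→v3, Plant→v7, v9→City}.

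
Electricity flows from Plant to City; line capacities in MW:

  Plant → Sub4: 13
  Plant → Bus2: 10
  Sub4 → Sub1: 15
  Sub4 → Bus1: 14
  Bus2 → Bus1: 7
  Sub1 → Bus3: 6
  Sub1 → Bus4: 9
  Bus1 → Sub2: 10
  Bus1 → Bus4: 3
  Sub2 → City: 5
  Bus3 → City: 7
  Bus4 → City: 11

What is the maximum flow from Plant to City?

20

Augment Plant→Sub4→Sub1→Bus3→City: bottleneck 6, flow now 6.
Augment Plant→Sub4→Sub1→Bus4→City: bottleneck 7, flow now 13.
Augment Plant→Bus2→Bus1→Sub2→City: bottleneck 5, flow now 18.
Augment Plant→Bus2→Bus1→Bus4→City: bottleneck 2, flow now 20.
No augmenting path remains; maximum flow = 20.
In the residual graph, reachable from Plant: {Plant, Bus2}.
Min-cut edges: Plant→Sub4 (13), Bus2→Bus1 (7); capacity 13 + 7 = 20.
This cut is saturated, so no flow can exceed 20.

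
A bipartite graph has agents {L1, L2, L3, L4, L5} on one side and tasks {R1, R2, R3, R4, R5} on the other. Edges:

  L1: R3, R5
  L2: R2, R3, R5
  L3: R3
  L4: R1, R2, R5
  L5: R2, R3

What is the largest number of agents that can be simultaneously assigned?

4

Unit-capacity flow: source→left, listed edges, right→sink; max matching = max flow.
Augmenting path L1→R3 (+1); matched 1.
Augmenting path L2→R2 (+1); matched 2.
Augmenting path L4→R1 (+1); matched 3.
Augmenting path L3→R3→L1→R5 (+1); matched 4.
No augmenting path remains; maximum matching = 4.
König certificate: {L4, R2, R3, R5} is a vertex cover of size 4 (every listed pair touches it), so no matching can be larger.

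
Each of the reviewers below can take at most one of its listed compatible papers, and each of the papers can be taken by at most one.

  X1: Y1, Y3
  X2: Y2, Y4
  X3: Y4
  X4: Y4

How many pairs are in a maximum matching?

3

Unit-capacity flow: source→left, listed edges, right→sink; max matching = max flow.
Augmenting path X1→Y1 (+1); matched 1.
Augmenting path X2→Y2 (+1); matched 2.
Augmenting path X3→Y4 (+1); matched 3.
No augmenting path remains; maximum matching = 3.
König certificate: {X1, X2, Y4} is a vertex cover of size 3 (every listed pair touches it), so no matching can be larger.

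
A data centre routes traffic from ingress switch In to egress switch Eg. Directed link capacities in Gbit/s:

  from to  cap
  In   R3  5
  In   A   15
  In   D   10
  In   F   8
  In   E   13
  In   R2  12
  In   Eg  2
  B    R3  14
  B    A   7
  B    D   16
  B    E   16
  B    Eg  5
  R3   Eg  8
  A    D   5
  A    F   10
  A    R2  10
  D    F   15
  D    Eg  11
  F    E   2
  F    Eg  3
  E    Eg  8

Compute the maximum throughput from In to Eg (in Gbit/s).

Augment In→Eg: bottleneck 2, flow now 2.
Augment In→R3→Eg: bottleneck 5, flow now 7.
Augment In→D→Eg: bottleneck 10, flow now 17.
Augment In→F→Eg: bottleneck 3, flow now 20.
Augment In→E→Eg: bottleneck 8, flow now 28.
Augment In→A→D→Eg: bottleneck 1, flow now 29.
No augmenting path remains; maximum flow = 29.
In the residual graph, reachable from In: {In, A, D, F, E, R2}.
Min-cut edges: In→R3 (5), In→Eg (2), D→Eg (11), F→Eg (3), E→Eg (8); capacity 5 + 2 + 11 + 3 + 8 = 29.
This cut is saturated, so no flow can exceed 29.

29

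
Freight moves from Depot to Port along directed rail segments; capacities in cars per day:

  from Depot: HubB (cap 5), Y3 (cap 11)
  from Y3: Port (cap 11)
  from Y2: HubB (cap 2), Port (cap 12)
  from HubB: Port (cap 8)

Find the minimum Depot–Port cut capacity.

Augment Depot→Y3→Port: bottleneck 11, flow now 11.
Augment Depot→HubB→Port: bottleneck 5, flow now 16.
No augmenting path remains; maximum flow = 16.
By max-flow min-cut, the minimum cut capacity equals the max flow.
In the residual graph, reachable from Depot: {Depot}.
Min-cut edges: Depot→Y3 (11), Depot→HubB (5); capacity 11 + 5 = 16.

16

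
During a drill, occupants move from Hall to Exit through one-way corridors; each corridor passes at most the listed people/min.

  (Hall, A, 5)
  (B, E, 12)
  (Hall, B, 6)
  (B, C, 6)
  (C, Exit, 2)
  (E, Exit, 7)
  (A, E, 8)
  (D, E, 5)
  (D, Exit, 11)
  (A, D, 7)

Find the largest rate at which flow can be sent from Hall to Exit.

Augment Hall→A→D→Exit: bottleneck 5, flow now 5.
Augment Hall→B→C→Exit: bottleneck 2, flow now 7.
Augment Hall→B→E→Exit: bottleneck 4, flow now 11.
No augmenting path remains; maximum flow = 11.
In the residual graph, reachable from Hall: {Hall}.
Min-cut edges: Hall→A (5), Hall→B (6); capacity 5 + 6 = 11.
This cut is saturated, so no flow can exceed 11.

11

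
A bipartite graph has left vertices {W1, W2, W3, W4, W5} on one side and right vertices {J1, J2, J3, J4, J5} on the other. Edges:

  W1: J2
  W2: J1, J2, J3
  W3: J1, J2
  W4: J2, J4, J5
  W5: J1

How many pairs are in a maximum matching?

4

Unit-capacity flow: source→left, listed edges, right→sink; max matching = max flow.
Augmenting path W1→J2 (+1); matched 1.
Augmenting path W2→J1 (+1); matched 2.
Augmenting path W4→J4 (+1); matched 3.
Augmenting path W3→J1→W2→J3 (+1); matched 4.
No augmenting path remains; maximum matching = 4.
König certificate: {W2, W4, J1, J2} is a vertex cover of size 4 (every listed pair touches it), so no matching can be larger.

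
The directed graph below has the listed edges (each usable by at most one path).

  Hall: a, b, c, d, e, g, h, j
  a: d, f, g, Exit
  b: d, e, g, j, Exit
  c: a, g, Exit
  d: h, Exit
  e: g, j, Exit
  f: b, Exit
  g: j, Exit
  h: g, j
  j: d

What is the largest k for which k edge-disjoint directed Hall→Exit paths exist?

6

Assign every edge capacity 1; by Menger, the answer equals the max flow.
Path Hall→a→Exit (+1); total 1.
Path Hall→b→Exit (+1); total 2.
Path Hall→c→Exit (+1); total 3.
Path Hall→d→Exit (+1); total 4.
Path Hall→e→Exit (+1); total 5.
Path Hall→g→Exit (+1); total 6.
No residual Hall→Exit path; max flow = 6.
Certifying cut of size 6: {Hall→a, Hall→b, Hall→c, Hall→e, d→Exit, g→Exit}.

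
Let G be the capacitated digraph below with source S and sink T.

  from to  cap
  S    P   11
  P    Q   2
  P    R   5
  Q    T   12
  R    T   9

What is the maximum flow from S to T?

7

Augment S→P→Q→T: bottleneck 2, flow now 2.
Augment S→P→R→T: bottleneck 5, flow now 7.
No augmenting path remains; maximum flow = 7.
In the residual graph, reachable from S: {S, P}.
Min-cut edges: P→Q (2), P→R (5); capacity 2 + 5 = 7.
This cut is saturated, so no flow can exceed 7.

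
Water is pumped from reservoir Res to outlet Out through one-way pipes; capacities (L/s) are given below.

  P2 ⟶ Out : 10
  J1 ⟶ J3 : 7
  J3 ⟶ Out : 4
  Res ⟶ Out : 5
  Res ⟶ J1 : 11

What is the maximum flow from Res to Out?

9

Augment Res→Out: bottleneck 5, flow now 5.
Augment Res→J1→J3→Out: bottleneck 4, flow now 9.
No augmenting path remains; maximum flow = 9.
In the residual graph, reachable from Res: {Res, J1, J3}.
Min-cut edges: Res→Out (5), J3→Out (4); capacity 5 + 4 = 9.
This cut is saturated, so no flow can exceed 9.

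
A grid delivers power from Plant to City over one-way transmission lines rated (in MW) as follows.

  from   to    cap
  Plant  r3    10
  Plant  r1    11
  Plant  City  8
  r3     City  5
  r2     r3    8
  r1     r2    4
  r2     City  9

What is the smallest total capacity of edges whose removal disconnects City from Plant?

17

Augment Plant→City: bottleneck 8, flow now 8.
Augment Plant→r3→City: bottleneck 5, flow now 13.
Augment Plant→r1→r2→City: bottleneck 4, flow now 17.
No augmenting path remains; maximum flow = 17.
By max-flow min-cut, the minimum cut capacity equals the max flow.
In the residual graph, reachable from Plant: {Plant, r1, r3}.
Min-cut edges: Plant→City (8), r1→r2 (4), r3→City (5); capacity 8 + 4 + 5 = 17.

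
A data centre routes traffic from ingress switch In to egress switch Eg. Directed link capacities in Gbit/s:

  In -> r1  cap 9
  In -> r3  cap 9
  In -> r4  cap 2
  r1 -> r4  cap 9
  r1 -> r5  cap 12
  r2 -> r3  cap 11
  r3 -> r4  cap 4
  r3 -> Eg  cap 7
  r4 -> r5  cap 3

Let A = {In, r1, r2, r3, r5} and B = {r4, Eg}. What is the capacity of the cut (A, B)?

22

Edges leaving {In, r1, r2, r3, r5}: In→r4 (2), r1→r4 (9), r3→r4 (4), r3→Eg (7).
Cut capacity = 2 + 9 + 4 + 7 = 22.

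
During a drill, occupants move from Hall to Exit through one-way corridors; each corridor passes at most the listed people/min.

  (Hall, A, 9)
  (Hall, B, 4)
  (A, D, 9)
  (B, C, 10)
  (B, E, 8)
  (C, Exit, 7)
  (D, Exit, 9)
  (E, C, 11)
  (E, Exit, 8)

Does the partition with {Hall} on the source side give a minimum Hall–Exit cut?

Given cut capacity: 9 + 4 = 13.
Augment Hall→A→D→Exit: bottleneck 9, flow now 9.
Augment Hall→B→C→Exit: bottleneck 4, flow now 13.
No augmenting path remains; maximum flow = 13.
Cut capacity 13 equals the max flow, so it is a minimum cut.

Yes — it is a minimum cut (capacity 13).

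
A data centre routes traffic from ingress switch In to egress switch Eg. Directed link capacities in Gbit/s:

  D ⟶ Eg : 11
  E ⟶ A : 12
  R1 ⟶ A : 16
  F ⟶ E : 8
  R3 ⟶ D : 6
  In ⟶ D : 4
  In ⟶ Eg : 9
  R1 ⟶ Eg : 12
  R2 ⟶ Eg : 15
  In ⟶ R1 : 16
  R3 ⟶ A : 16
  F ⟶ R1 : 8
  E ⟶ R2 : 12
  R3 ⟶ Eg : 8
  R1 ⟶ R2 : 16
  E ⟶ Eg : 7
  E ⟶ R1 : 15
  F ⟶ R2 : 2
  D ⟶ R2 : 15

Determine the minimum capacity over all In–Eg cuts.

Augment In→Eg: bottleneck 9, flow now 9.
Augment In→D→Eg: bottleneck 4, flow now 13.
Augment In→R1→Eg: bottleneck 12, flow now 25.
Augment In→R1→R2→Eg: bottleneck 4, flow now 29.
No augmenting path remains; maximum flow = 29.
By max-flow min-cut, the minimum cut capacity equals the max flow.
In the residual graph, reachable from In: {In}.
Min-cut edges: In→D (4), In→R1 (16), In→Eg (9); capacity 4 + 16 + 9 = 29.

29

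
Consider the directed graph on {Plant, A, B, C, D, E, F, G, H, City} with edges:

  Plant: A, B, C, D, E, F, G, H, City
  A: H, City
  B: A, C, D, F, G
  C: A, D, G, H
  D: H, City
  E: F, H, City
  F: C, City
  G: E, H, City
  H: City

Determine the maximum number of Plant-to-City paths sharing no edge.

Assign every edge capacity 1; by Menger, the answer equals the max flow.
Path Plant→City (+1); total 1.
Path Plant→A→City (+1); total 2.
Path Plant→D→City (+1); total 3.
Path Plant→E→City (+1); total 4.
Path Plant→F→City (+1); total 5.
Path Plant→G→City (+1); total 6.
Path Plant→H→City (+1); total 7.
No residual Plant→City path; max flow = 7.
Certifying cut of size 7: {A→City, D→City, E→City, F→City, G→City, H→City, Plant→City}.

7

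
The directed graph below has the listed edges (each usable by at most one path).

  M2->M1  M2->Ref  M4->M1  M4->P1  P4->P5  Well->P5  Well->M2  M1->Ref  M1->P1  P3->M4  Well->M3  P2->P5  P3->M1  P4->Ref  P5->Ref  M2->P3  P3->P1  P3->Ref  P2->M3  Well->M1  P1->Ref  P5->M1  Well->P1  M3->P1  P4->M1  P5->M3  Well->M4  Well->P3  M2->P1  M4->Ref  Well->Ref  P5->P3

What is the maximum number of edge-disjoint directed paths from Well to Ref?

Assign every edge capacity 1; by Menger, the answer equals the max flow.
Path Well→Ref (+1); total 1.
Path Well→P5→Ref (+1); total 2.
Path Well→M2→Ref (+1); total 3.
Path Well→P3→Ref (+1); total 4.
Path Well→M4→Ref (+1); total 5.
Path Well→M1→Ref (+1); total 6.
Path Well→P1→Ref (+1); total 7.
No residual Well→Ref path; max flow = 7.
Certifying cut of size 7: {P1→Ref, Well→M1, Well→M2, Well→M4, Well→P3, Well→P5, Well→Ref}.

7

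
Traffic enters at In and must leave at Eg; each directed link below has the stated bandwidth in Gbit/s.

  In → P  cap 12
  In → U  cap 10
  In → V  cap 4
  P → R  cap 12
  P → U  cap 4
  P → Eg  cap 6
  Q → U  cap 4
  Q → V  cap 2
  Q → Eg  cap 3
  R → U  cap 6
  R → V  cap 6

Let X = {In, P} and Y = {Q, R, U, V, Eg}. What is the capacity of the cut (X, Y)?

Edges leaving {In, P}: In→U (10), In→V (4), P→R (12), P→U (4), P→Eg (6).
Cut capacity = 10 + 4 + 12 + 4 + 6 = 36.

36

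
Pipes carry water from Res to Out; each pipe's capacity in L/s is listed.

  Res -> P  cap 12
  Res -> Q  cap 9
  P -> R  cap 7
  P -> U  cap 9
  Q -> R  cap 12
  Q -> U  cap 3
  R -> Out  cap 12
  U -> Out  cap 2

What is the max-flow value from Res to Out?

Augment Res→P→R→Out: bottleneck 7, flow now 7.
Augment Res→P→U→Out: bottleneck 2, flow now 9.
Augment Res→Q→R→Out: bottleneck 5, flow now 14.
No augmenting path remains; maximum flow = 14.
In the residual graph, reachable from Res: {Res, P, Q, R, U}.
Min-cut edges: R→Out (12), U→Out (2); capacity 12 + 2 = 14.
This cut is saturated, so no flow can exceed 14.

14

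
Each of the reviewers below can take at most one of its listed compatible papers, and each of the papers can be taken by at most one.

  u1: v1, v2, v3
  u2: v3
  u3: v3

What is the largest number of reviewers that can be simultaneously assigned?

2

Unit-capacity flow: source→left, listed edges, right→sink; max matching = max flow.
Augmenting path u1→v1 (+1); matched 1.
Augmenting path u2→v3 (+1); matched 2.
No augmenting path remains; maximum matching = 2.
König certificate: {u1, v3} is a vertex cover of size 2 (every listed pair touches it), so no matching can be larger.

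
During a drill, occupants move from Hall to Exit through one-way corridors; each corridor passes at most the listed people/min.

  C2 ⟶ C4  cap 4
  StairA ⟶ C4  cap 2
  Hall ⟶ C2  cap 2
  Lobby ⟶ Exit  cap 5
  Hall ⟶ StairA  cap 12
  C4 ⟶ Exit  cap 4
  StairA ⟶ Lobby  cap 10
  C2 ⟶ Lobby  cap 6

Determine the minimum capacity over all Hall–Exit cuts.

9

Augment Hall→C2→C4→Exit: bottleneck 2, flow now 2.
Augment Hall→StairA→C4→Exit: bottleneck 2, flow now 4.
Augment Hall→StairA→Lobby→Exit: bottleneck 5, flow now 9.
No augmenting path remains; maximum flow = 9.
By max-flow min-cut, the minimum cut capacity equals the max flow.
In the residual graph, reachable from Hall: {Hall, StairA, Lobby}.
Min-cut edges: Hall→C2 (2), StairA→C4 (2), Lobby→Exit (5); capacity 2 + 2 + 5 = 9.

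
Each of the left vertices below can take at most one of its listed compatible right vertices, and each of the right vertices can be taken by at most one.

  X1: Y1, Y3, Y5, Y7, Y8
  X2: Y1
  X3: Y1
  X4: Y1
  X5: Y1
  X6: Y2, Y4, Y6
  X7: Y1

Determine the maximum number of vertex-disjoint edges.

Unit-capacity flow: source→left, listed edges, right→sink; max matching = max flow.
Augmenting path X1→Y1 (+1); matched 1.
Augmenting path X6→Y2 (+1); matched 2.
Augmenting path X2→Y1→X1→Y3 (+1); matched 3.
No augmenting path remains; maximum matching = 3.
König certificate: {X1, X6, Y1} is a vertex cover of size 3 (every listed pair touches it), so no matching can be larger.

3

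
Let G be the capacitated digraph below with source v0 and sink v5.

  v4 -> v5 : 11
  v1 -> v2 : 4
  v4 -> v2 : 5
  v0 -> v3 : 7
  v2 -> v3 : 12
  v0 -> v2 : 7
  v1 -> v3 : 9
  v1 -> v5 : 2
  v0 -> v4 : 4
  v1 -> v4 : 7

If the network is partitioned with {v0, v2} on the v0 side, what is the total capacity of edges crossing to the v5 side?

23

Edges leaving {v0, v2}: v0→v3 (7), v0→v4 (4), v2→v3 (12).
Cut capacity = 7 + 4 + 12 = 23.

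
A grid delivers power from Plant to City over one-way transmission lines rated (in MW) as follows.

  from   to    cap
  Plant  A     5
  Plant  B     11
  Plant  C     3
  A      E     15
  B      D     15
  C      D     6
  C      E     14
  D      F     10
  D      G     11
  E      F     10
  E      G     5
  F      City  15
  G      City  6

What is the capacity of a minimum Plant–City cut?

19

Augment Plant→A→E→F→City: bottleneck 5, flow now 5.
Augment Plant→B→D→F→City: bottleneck 10, flow now 15.
Augment Plant→B→D→G→City: bottleneck 1, flow now 16.
Augment Plant→C→D→G→City: bottleneck 3, flow now 19.
No augmenting path remains; maximum flow = 19.
By max-flow min-cut, the minimum cut capacity equals the max flow.
In the residual graph, reachable from Plant: {Plant}.
Min-cut edges: Plant→A (5), Plant→B (11), Plant→C (3); capacity 5 + 11 + 3 = 19.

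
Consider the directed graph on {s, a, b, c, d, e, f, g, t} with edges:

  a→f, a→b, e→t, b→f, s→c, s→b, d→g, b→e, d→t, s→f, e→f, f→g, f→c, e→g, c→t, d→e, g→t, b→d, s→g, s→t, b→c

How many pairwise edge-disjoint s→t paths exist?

4

Assign every edge capacity 1; by Menger, the answer equals the max flow.
Path s→t (+1); total 1.
Path s→c→t (+1); total 2.
Path s→g→t (+1); total 3.
Path s→b→d→t (+1); total 4.
No residual s→t path; max flow = 4.
Certifying cut of size 4: {c→t, g→t, s→b, s→t}.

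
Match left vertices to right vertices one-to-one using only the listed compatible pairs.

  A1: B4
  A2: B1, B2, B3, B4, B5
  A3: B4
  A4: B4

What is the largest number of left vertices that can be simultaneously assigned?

2

Unit-capacity flow: source→left, listed edges, right→sink; max matching = max flow.
Augmenting path A1→B4 (+1); matched 1.
Augmenting path A2→B1 (+1); matched 2.
No augmenting path remains; maximum matching = 2.
König certificate: {A2, B4} is a vertex cover of size 2 (every listed pair touches it), so no matching can be larger.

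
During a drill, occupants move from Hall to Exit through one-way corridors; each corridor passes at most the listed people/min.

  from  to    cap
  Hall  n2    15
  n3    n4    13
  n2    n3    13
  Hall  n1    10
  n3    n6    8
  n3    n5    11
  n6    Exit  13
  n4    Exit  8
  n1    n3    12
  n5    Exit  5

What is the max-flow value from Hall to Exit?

Augment Hall→n1→n3→n4→Exit: bottleneck 8, flow now 8.
Augment Hall→n1→n3→n5→Exit: bottleneck 2, flow now 10.
Augment Hall→n2→n3→n5→Exit: bottleneck 3, flow now 13.
Augment Hall→n2→n3→n6→Exit: bottleneck 8, flow now 21.
No augmenting path remains; maximum flow = 21.
In the residual graph, reachable from Hall: {Hall, n1, n2, n3, n4, n5}.
Min-cut edges: n3→n6 (8), n4→Exit (8), n5→Exit (5); capacity 8 + 8 + 5 = 21.
This cut is saturated, so no flow can exceed 21.

21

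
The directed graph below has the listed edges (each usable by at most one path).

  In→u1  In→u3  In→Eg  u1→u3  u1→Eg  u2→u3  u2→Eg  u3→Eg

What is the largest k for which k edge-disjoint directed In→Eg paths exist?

Assign every edge capacity 1; by Menger, the answer equals the max flow.
Path In→Eg (+1); total 1.
Path In→u1→Eg (+1); total 2.
Path In→u3→Eg (+1); total 3.
No residual In→Eg path; max flow = 3.
Certifying cut of size 3: {In→Eg, In→u1, In→u3}.

3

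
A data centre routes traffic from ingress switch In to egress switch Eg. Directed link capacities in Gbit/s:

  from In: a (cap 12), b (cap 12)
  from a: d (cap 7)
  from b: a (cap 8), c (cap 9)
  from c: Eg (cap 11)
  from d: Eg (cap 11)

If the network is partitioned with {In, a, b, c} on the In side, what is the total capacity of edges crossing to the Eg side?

Edges leaving {In, a, b, c}: a→d (7), c→Eg (11).
Cut capacity = 7 + 11 = 18.

18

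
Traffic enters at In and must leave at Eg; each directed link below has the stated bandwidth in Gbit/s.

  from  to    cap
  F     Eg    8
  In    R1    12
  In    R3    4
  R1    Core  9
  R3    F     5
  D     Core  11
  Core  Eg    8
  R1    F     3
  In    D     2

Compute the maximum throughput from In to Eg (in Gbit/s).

15

Augment In→R3→F→Eg: bottleneck 4, flow now 4.
Augment In→R1→Core→Eg: bottleneck 8, flow now 12.
Augment In→R1→F→Eg: bottleneck 3, flow now 15.
No augmenting path remains; maximum flow = 15.
In the residual graph, reachable from In: {In, R1, D, Core}.
Min-cut edges: In→R3 (4), R1→F (3), Core→Eg (8); capacity 4 + 3 + 8 = 15.
This cut is saturated, so no flow can exceed 15.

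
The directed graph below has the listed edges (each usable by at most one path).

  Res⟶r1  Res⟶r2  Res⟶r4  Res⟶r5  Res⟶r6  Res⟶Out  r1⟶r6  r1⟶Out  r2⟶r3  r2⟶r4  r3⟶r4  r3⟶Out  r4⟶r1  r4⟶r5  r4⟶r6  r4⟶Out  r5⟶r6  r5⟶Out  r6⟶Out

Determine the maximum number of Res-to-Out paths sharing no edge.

6

Assign every edge capacity 1; by Menger, the answer equals the max flow.
Path Res→Out (+1); total 1.
Path Res→r1→Out (+1); total 2.
Path Res→r4→Out (+1); total 3.
Path Res→r5→Out (+1); total 4.
Path Res→r6→Out (+1); total 5.
Path Res→r2→r3→Out (+1); total 6.
No residual Res→Out path; max flow = 6.
Certifying cut of size 6: {Res→Out, Res→r1, Res→r2, Res→r4, Res→r5, Res→r6}.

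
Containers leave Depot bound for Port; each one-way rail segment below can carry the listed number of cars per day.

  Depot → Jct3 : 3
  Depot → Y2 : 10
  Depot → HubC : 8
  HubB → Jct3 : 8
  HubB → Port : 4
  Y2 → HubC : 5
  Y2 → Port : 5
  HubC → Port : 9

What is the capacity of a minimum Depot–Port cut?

Augment Depot→Y2→Port: bottleneck 5, flow now 5.
Augment Depot→HubC→Port: bottleneck 8, flow now 13.
Augment Depot→Y2→HubC→Port: bottleneck 1, flow now 14.
No augmenting path remains; maximum flow = 14.
By max-flow min-cut, the minimum cut capacity equals the max flow.
In the residual graph, reachable from Depot: {Depot, Jct3, Y2, HubC}.
Min-cut edges: Y2→Port (5), HubC→Port (9); capacity 5 + 9 = 14.

14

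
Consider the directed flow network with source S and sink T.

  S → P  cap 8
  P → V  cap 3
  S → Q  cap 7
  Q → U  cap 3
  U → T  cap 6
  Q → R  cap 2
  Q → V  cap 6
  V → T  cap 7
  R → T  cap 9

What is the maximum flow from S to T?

10

Augment S→P→V→T: bottleneck 3, flow now 3.
Augment S→Q→R→T: bottleneck 2, flow now 5.
Augment S→Q→U→T: bottleneck 3, flow now 8.
Augment S→Q→V→T: bottleneck 2, flow now 10.
No augmenting path remains; maximum flow = 10.
In the residual graph, reachable from S: {S, P}.
Min-cut edges: S→Q (7), P→V (3); capacity 7 + 3 = 10.
This cut is saturated, so no flow can exceed 10.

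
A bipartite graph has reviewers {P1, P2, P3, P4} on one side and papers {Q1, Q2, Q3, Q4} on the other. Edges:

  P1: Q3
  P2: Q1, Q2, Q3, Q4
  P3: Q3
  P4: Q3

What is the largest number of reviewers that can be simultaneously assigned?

Unit-capacity flow: source→left, listed edges, right→sink; max matching = max flow.
Augmenting path P1→Q3 (+1); matched 1.
Augmenting path P2→Q1 (+1); matched 2.
No augmenting path remains; maximum matching = 2.
König certificate: {P2, Q3} is a vertex cover of size 2 (every listed pair touches it), so no matching can be larger.

2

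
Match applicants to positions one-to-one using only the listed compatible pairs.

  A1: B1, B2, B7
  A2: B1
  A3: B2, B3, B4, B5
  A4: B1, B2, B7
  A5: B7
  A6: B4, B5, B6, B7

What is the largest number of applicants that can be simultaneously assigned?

Unit-capacity flow: source→left, listed edges, right→sink; max matching = max flow.
Augmenting path A1→B1 (+1); matched 1.
Augmenting path A3→B2 (+1); matched 2.
Augmenting path A4→B7 (+1); matched 3.
Augmenting path A6→B4 (+1); matched 4.
Augmenting path A2→B1→A1→B2→A3→B3 (+1); matched 5.
No augmenting path remains; maximum matching = 5.
König certificate: {A3, A6, B1, B2, B7} is a vertex cover of size 5 (every listed pair touches it), so no matching can be larger.

5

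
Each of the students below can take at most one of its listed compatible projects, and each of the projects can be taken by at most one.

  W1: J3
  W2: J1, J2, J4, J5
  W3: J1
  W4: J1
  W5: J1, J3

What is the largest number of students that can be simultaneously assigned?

3

Unit-capacity flow: source→left, listed edges, right→sink; max matching = max flow.
Augmenting path W1→J3 (+1); matched 1.
Augmenting path W2→J1 (+1); matched 2.
Augmenting path W3→J1→W2→J2 (+1); matched 3.
No augmenting path remains; maximum matching = 3.
König certificate: {W2, J1, J3} is a vertex cover of size 3 (every listed pair touches it), so no matching can be larger.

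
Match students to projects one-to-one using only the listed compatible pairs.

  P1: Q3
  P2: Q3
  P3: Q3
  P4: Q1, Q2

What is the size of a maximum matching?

2

Unit-capacity flow: source→left, listed edges, right→sink; max matching = max flow.
Augmenting path P1→Q3 (+1); matched 1.
Augmenting path P4→Q1 (+1); matched 2.
No augmenting path remains; maximum matching = 2.
König certificate: {P4, Q3} is a vertex cover of size 2 (every listed pair touches it), so no matching can be larger.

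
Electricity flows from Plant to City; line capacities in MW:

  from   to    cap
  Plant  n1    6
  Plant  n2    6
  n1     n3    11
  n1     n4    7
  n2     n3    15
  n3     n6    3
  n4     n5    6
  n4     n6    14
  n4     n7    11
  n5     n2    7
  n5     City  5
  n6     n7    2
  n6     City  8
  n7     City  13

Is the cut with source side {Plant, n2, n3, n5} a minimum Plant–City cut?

No — its capacity is 14, but the minimum cut has capacity 9.

Given cut capacity: 6 + 3 + 5 = 14.
Augment Plant→n1→n3→n6→City: bottleneck 3, flow now 3.
Augment Plant→n1→n4→n5→City: bottleneck 3, flow now 6.
Augment Plant→n2→n3→n1→n4→n5→City: bottleneck 2, flow now 8. (uses reverse residual edge)
Augment Plant→n2→n3→n1→n4→n6→City: bottleneck 1, flow now 9. (uses reverse residual edge)
No augmenting path remains; maximum flow = 9.
In the residual graph, reachable from Plant: {Plant, n2, n3}.
Min-cut edges: Plant→n1 (6), n3→n6 (3); capacity 6 + 3 = 9.
Cut capacity 14 exceeds the max flow 9, so it is not minimum.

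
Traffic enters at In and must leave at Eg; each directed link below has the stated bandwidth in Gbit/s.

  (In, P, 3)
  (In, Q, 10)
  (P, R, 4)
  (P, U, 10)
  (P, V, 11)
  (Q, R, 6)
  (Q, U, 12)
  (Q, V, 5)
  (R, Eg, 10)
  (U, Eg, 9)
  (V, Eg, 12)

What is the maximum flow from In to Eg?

13

Augment In→P→R→Eg: bottleneck 3, flow now 3.
Augment In→Q→R→Eg: bottleneck 6, flow now 9.
Augment In→Q→U→Eg: bottleneck 4, flow now 13.
No augmenting path remains; maximum flow = 13.
In the residual graph, reachable from In: {In}.
Min-cut edges: In→P (3), In→Q (10); capacity 3 + 10 = 13.
This cut is saturated, so no flow can exceed 13.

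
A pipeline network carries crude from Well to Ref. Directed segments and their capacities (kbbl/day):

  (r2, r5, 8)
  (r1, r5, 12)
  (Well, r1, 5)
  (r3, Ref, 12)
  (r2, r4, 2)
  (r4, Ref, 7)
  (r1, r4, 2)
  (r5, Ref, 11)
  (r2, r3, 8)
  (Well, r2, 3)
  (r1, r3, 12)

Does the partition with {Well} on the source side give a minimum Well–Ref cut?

Given cut capacity: 5 + 3 = 8.
Augment Well→r1→r3→Ref: bottleneck 5, flow now 5.
Augment Well→r2→r3→Ref: bottleneck 3, flow now 8.
No augmenting path remains; maximum flow = 8.
Cut capacity 8 equals the max flow, so it is a minimum cut.

Yes — it is a minimum cut (capacity 8).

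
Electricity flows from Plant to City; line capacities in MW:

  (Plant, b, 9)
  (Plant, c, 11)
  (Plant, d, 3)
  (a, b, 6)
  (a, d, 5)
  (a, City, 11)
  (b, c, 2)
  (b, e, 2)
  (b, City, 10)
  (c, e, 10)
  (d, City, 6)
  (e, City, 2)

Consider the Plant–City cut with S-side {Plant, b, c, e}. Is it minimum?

Given cut capacity: 3 + 10 + 2 = 15.
Augment Plant→b→City: bottleneck 9, flow now 9.
Augment Plant→d→City: bottleneck 3, flow now 12.
Augment Plant→c→e→City: bottleneck 2, flow now 14.
No augmenting path remains; maximum flow = 14.
In the residual graph, reachable from Plant: {Plant, c, e}.
Min-cut edges: Plant→b (9), Plant→d (3), e→City (2); capacity 9 + 3 + 2 = 14.
Cut capacity 15 exceeds the max flow 14, so it is not minimum.

No — its capacity is 15, but the minimum cut has capacity 14.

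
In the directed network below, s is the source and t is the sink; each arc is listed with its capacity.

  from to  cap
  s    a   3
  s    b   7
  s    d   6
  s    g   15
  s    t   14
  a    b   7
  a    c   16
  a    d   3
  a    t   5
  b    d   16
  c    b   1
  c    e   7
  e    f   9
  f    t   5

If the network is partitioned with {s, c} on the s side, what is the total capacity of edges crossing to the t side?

Edges leaving {s, c}: s→a (3), s→b (7), s→d (6), s→g (15), s→t (14), c→b (1), c→e (7).
Cut capacity = 3 + 7 + 6 + 15 + 14 + 1 + 7 = 53.

53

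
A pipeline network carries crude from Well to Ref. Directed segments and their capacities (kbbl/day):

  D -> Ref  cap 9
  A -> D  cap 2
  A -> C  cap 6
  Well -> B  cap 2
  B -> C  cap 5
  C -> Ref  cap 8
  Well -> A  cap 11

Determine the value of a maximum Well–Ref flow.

Augment Well→A→C→Ref: bottleneck 6, flow now 6.
Augment Well→A→D→Ref: bottleneck 2, flow now 8.
Augment Well→B→C→Ref: bottleneck 2, flow now 10.
No augmenting path remains; maximum flow = 10.
In the residual graph, reachable from Well: {Well, A}.
Min-cut edges: Well→B (2), A→C (6), A→D (2); capacity 2 + 6 + 2 = 10.
This cut is saturated, so no flow can exceed 10.

10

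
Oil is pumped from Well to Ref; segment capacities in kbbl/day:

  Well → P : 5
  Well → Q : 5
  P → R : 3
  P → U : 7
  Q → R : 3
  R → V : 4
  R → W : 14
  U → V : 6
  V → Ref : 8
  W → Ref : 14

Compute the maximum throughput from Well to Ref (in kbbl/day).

Augment Well→P→R→V→Ref: bottleneck 3, flow now 3.
Augment Well→P→U→V→Ref: bottleneck 2, flow now 5.
Augment Well→Q→R→V→Ref: bottleneck 1, flow now 6.
Augment Well→Q→R→W→Ref: bottleneck 2, flow now 8.
No augmenting path remains; maximum flow = 8.
In the residual graph, reachable from Well: {Well, Q}.
Min-cut edges: Well→P (5), Q→R (3); capacity 5 + 3 = 8.
This cut is saturated, so no flow can exceed 8.

8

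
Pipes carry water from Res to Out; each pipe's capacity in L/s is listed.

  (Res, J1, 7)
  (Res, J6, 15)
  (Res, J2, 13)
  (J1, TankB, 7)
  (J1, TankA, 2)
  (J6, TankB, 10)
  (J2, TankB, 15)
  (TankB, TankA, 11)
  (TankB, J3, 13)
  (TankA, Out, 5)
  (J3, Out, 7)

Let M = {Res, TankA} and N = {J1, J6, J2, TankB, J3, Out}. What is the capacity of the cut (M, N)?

40

Edges leaving {Res, TankA}: Res→J1 (7), Res→J6 (15), Res→J2 (13), TankA→Out (5).
Cut capacity = 7 + 15 + 13 + 5 = 40.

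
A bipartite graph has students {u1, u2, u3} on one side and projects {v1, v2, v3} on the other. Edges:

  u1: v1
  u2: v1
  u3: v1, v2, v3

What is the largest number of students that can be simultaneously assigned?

Unit-capacity flow: source→left, listed edges, right→sink; max matching = max flow.
Augmenting path u1→v1 (+1); matched 1.
Augmenting path u3→v2 (+1); matched 2.
No augmenting path remains; maximum matching = 2.
König certificate: {u3, v1} is a vertex cover of size 2 (every listed pair touches it), so no matching can be larger.

2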